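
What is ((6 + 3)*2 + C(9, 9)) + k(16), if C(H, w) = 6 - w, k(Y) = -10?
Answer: 5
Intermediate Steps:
((6 + 3)*2 + C(9, 9)) + k(16) = ((6 + 3)*2 + (6 - 1*9)) - 10 = (9*2 + (6 - 9)) - 10 = (18 - 3) - 10 = 15 - 10 = 5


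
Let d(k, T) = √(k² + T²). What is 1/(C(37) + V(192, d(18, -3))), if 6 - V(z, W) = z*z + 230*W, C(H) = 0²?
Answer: -6143/223482744 + 115*√37/223482744 ≈ -2.4358e-5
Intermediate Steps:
d(k, T) = √(T² + k²)
C(H) = 0
V(z, W) = 6 - z² - 230*W (V(z, W) = 6 - (z*z + 230*W) = 6 - (z² + 230*W) = 6 + (-z² - 230*W) = 6 - z² - 230*W)
1/(C(37) + V(192, d(18, -3))) = 1/(0 + (6 - 1*192² - 230*√((-3)² + 18²))) = 1/(0 + (6 - 1*36864 - 230*√(9 + 324))) = 1/(0 + (6 - 36864 - 690*√37)) = 1/(0 + (-36858 - 690*√37)) = 1/(-36858 - 690*√37)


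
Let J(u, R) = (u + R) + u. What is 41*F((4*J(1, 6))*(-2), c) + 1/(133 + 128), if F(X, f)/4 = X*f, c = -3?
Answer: 8218369/261 ≈ 31488.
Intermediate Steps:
J(u, R) = R + 2*u (J(u, R) = (R + u) + u = R + 2*u)
F(X, f) = 4*X*f (F(X, f) = 4*(X*f) = 4*X*f)
41*F((4*J(1, 6))*(-2), c) + 1/(133 + 128) = 41*(4*((4*(6 + 2*1))*(-2))*(-3)) + 1/(133 + 128) = 41*(4*((4*(6 + 2))*(-2))*(-3)) + 1/261 = 41*(4*((4*8)*(-2))*(-3)) + 1/261 = 41*(4*(32*(-2))*(-3)) + 1/261 = 41*(4*(-64)*(-3)) + 1/261 = 41*768 + 1/261 = 31488 + 1/261 = 8218369/261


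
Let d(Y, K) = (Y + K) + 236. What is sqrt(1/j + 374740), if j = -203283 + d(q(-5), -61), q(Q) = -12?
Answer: sqrt(966307711803305)/50780 ≈ 612.16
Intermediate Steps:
d(Y, K) = 236 + K + Y (d(Y, K) = (K + Y) + 236 = 236 + K + Y)
j = -203120 (j = -203283 + (236 - 61 - 12) = -203283 + 163 = -203120)
sqrt(1/j + 374740) = sqrt(1/(-203120) + 374740) = sqrt(-1/203120 + 374740) = sqrt(76117188799/203120) = sqrt(966307711803305)/50780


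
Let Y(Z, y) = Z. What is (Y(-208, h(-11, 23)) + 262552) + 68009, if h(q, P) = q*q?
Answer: 330353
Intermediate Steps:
h(q, P) = q²
(Y(-208, h(-11, 23)) + 262552) + 68009 = (-208 + 262552) + 68009 = 262344 + 68009 = 330353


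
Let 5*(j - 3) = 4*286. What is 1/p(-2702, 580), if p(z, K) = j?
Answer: 5/1159 ≈ 0.0043141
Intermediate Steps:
j = 1159/5 (j = 3 + (4*286)/5 = 3 + (⅕)*1144 = 3 + 1144/5 = 1159/5 ≈ 231.80)
p(z, K) = 1159/5
1/p(-2702, 580) = 1/(1159/5) = 5/1159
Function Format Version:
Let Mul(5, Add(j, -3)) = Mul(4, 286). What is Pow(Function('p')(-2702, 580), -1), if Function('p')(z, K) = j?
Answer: Rational(5, 1159) ≈ 0.0043141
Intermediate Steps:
j = Rational(1159, 5) (j = Add(3, Mul(Rational(1, 5), Mul(4, 286))) = Add(3, Mul(Rational(1, 5), 1144)) = Add(3, Rational(1144, 5)) = Rational(1159, 5) ≈ 231.80)
Function('p')(z, K) = Rational(1159, 5)
Pow(Function('p')(-2702, 580), -1) = Pow(Rational(1159, 5), -1) = Rational(5, 1159)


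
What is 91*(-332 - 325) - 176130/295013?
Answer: -928322019/15527 ≈ -59788.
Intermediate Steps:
91*(-332 - 325) - 176130/295013 = 91*(-657) - 176130/295013 = -59787 - 1*9270/15527 = -59787 - 9270/15527 = -928322019/15527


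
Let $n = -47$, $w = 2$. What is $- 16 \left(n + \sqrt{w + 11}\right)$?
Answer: $752 - 16 \sqrt{13} \approx 694.31$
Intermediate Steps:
$- 16 \left(n + \sqrt{w + 11}\right) = - 16 \left(-47 + \sqrt{2 + 11}\right) = - 16 \left(-47 + \sqrt{13}\right) = 752 - 16 \sqrt{13}$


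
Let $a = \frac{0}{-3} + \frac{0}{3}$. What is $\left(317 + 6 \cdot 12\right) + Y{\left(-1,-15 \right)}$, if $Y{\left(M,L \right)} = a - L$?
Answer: $404$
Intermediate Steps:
$a = 0$ ($a = 0 \left(- \frac{1}{3}\right) + 0 \cdot \frac{1}{3} = 0 + 0 = 0$)
$Y{\left(M,L \right)} = - L$ ($Y{\left(M,L \right)} = 0 - L = - L$)
$\left(317 + 6 \cdot 12\right) + Y{\left(-1,-15 \right)} = \left(317 + 6 \cdot 12\right) - -15 = \left(317 + 72\right) + 15 = 389 + 15 = 404$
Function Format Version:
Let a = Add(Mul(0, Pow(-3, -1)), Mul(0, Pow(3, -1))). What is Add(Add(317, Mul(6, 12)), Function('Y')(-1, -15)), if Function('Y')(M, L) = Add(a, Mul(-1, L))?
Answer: 404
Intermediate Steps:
a = 0 (a = Add(Mul(0, Rational(-1, 3)), Mul(0, Rational(1, 3))) = Add(0, 0) = 0)
Function('Y')(M, L) = Mul(-1, L) (Function('Y')(M, L) = Add(0, Mul(-1, L)) = Mul(-1, L))
Add(Add(317, Mul(6, 12)), Function('Y')(-1, -15)) = Add(Add(317, Mul(6, 12)), Mul(-1, -15)) = Add(Add(317, 72), 15) = Add(389, 15) = 404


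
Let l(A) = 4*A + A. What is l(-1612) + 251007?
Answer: 242947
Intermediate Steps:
l(A) = 5*A
l(-1612) + 251007 = 5*(-1612) + 251007 = -8060 + 251007 = 242947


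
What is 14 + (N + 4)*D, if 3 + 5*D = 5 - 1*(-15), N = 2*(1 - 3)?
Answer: 14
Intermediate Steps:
N = -4 (N = 2*(-2) = -4)
D = 17/5 (D = -3/5 + (5 - 1*(-15))/5 = -3/5 + (5 + 15)/5 = -3/5 + (1/5)*20 = -3/5 + 4 = 17/5 ≈ 3.4000)
14 + (N + 4)*D = 14 + (-4 + 4)*(17/5) = 14 + 0*(17/5) = 14 + 0 = 14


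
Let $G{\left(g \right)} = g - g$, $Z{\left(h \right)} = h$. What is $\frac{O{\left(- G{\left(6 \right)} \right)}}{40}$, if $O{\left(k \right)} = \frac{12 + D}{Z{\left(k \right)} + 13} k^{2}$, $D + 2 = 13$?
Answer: $0$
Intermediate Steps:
$D = 11$ ($D = -2 + 13 = 11$)
$G{\left(g \right)} = 0$
$O{\left(k \right)} = \frac{23 k^{2}}{13 + k}$ ($O{\left(k \right)} = \frac{12 + 11}{k + 13} k^{2} = \frac{23}{13 + k} k^{2} = \frac{23 k^{2}}{13 + k}$)
$\frac{O{\left(- G{\left(6 \right)} \right)}}{40} = \frac{23 \left(\left(-1\right) 0\right)^{2} \frac{1}{13 - 0}}{40} = \frac{23 \cdot 0^{2}}{13 + 0} \cdot \frac{1}{40} = 23 \cdot 0 \cdot \frac{1}{13} \cdot \frac{1}{40} = 0 \cdot \frac{1}{40} = 0$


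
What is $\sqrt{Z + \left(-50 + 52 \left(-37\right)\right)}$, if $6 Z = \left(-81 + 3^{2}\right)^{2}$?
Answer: $i \sqrt{1110} \approx 33.317 i$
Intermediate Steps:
$Z = 864$ ($Z = \frac{\left(-81 + 3^{2}\right)^{2}}{6} = \frac{\left(-81 + 9\right)^{2}}{6} = \frac{\left(-72\right)^{2}}{6} = \frac{1}{6} \cdot 5184 = 864$)
$\sqrt{Z + \left(-50 + 52 \left(-37\right)\right)} = \sqrt{864 + \left(-50 + 52 \left(-37\right)\right)} = \sqrt{864 - 1974} = \sqrt{-1110} = i \sqrt{1110}$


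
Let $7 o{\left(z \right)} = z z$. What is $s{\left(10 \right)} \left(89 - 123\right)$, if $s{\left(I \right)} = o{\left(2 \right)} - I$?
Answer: $\frac{2244}{7} \approx 320.57$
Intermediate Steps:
$o{\left(z \right)} = \frac{z^{2}}{7}$ ($o{\left(z \right)} = \frac{z z}{7} = \frac{z^{2}}{7}$)
$s{\left(I \right)} = \frac{4}{7} - I$ ($s{\left(I \right)} = \frac{2^{2}}{7} - I = \frac{1}{7} \cdot 4 - I = \frac{4}{7} - I$)
$s{\left(10 \right)} \left(89 - 123\right) = \left(\frac{4}{7} - 10\right) \left(89 - 123\right) = \left(\frac{4}{7} - 10\right) \left(-34\right) = \left(- \frac{66}{7}\right) \left(-34\right) = \frac{2244}{7}$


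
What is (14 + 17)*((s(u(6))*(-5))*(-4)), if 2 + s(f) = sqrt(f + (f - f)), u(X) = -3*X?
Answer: -1240 + 1860*I*sqrt(2) ≈ -1240.0 + 2630.4*I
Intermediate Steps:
s(f) = -2 + sqrt(f) (s(f) = -2 + sqrt(f + (f - f)) = -2 + sqrt(f + 0) = -2 + sqrt(f))
(14 + 17)*((s(u(6))*(-5))*(-4)) = (14 + 17)*(((-2 + sqrt(-3*6))*(-5))*(-4)) = 31*(((-2 + sqrt(-18))*(-5))*(-4)) = 31*(((-2 + 3*I*sqrt(2))*(-5))*(-4)) = 31*((10 - 15*I*sqrt(2))*(-4)) = 31*(-40 + 60*I*sqrt(2)) = -1240 + 1860*I*sqrt(2)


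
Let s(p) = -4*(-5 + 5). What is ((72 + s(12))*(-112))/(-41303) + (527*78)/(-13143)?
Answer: -40815794/13919111 ≈ -2.9324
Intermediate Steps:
s(p) = 0 (s(p) = -4*0 = 0)
((72 + s(12))*(-112))/(-41303) + (527*78)/(-13143) = ((72 + 0)*(-112))/(-41303) + (527*78)/(-13143) = (72*(-112))*(-1/41303) + 41106*(-1/13143) = -8064*(-1/41303) - 1054/337 = 8064/41303 - 1054/337 = -40815794/13919111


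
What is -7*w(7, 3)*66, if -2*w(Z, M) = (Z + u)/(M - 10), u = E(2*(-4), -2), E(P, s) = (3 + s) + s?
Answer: -198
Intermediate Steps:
E(P, s) = 3 + 2*s
u = -1 (u = 3 + 2*(-2) = 3 - 4 = -1)
w(Z, M) = -(-1 + Z)/(2*(-10 + M)) (w(Z, M) = -(Z - 1)/(2*(M - 10)) = -(-1 + Z)/(2*(-10 + M)))
-7*w(7, 3)*66 = -7*(1 - 1*7)/(2*(-10 + 3))*66 = -7*(1 - 7)/(2*(-7))*66 = -7*(-1)*(-6)/(2*7)*66 = -7*3/7*66 = -3*66 = -198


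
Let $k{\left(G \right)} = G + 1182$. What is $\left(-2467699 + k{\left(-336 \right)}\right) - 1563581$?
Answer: $-4030434$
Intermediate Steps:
$k{\left(G \right)} = 1182 + G$
$\left(-2467699 + k{\left(-336 \right)}\right) - 1563581 = \left(-2467699 + \left(1182 - 336\right)\right) - 1563581 = \left(-2467699 + 846\right) - 1563581 = -2466853 - 1563581 = -4030434$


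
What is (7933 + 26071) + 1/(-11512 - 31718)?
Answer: 1469992919/43230 ≈ 34004.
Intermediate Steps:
(7933 + 26071) + 1/(-11512 - 31718) = 34004 + 1/(-43230) = 34004 - 1/43230 = 1469992919/43230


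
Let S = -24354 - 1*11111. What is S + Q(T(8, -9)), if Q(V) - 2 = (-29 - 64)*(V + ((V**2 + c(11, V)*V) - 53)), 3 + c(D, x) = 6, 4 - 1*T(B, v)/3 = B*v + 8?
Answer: -3976710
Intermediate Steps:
T(B, v) = -12 - 3*B*v (T(B, v) = 12 - 3*(B*v + 8) = 12 - 3*(8 + B*v) = 12 + (-24 - 3*B*v) = -12 - 3*B*v)
c(D, x) = 3 (c(D, x) = -3 + 6 = 3)
S = -35465 (S = -24354 - 11111 = -35465)
Q(V) = 4931 - 372*V - 93*V**2 (Q(V) = 2 + (-29 - 64)*(V + ((V**2 + 3*V) - 53)) = 2 - 93*(V + (-53 + V**2 + 3*V)) = 2 - 93*(-53 + V**2 + 4*V) = 2 + (4929 - 372*V - 93*V**2) = 4931 - 372*V - 93*V**2)
S + Q(T(8, -9)) = -35465 + (4931 - 372*(-12 - 3*8*(-9)) - 93*(-12 - 3*8*(-9))**2) = -35465 + (4931 - 372*(-12 + 216) - 93*(-12 + 216)**2) = -35465 + (4931 - 372*204 - 93*204**2) = -35465 + (4931 - 75888 - 93*41616) = -35465 + (4931 - 75888 - 3870288) = -35465 - 3941245 = -3976710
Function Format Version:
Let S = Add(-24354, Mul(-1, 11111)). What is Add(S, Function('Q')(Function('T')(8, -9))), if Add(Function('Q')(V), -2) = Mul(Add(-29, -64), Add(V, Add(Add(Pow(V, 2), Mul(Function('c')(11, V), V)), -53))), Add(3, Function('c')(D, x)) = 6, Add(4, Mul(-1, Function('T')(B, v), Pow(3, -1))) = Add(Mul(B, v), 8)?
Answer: -3976710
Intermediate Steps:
Function('T')(B, v) = Add(-12, Mul(-3, B, v)) (Function('T')(B, v) = Add(12, Mul(-3, Add(Mul(B, v), 8))) = Add(12, Mul(-3, Add(8, Mul(B, v)))) = Add(12, Add(-24, Mul(-3, B, v))) = Add(-12, Mul(-3, B, v)))
Function('c')(D, x) = 3 (Function('c')(D, x) = Add(-3, 6) = 3)
S = -35465 (S = Add(-24354, -11111) = -35465)
Function('Q')(V) = Add(4931, Mul(-372, V), Mul(-93, Pow(V, 2))) (Function('Q')(V) = Add(2, Mul(Add(-29, -64), Add(V, Add(Add(Pow(V, 2), Mul(3, V)), -53)))) = Add(2, Mul(-93, Add(V, Add(-53, Pow(V, 2), Mul(3, V))))) = Add(2, Mul(-93, Add(-53, Pow(V, 2), Mul(4, V)))) = Add(2, Add(4929, Mul(-372, V), Mul(-93, Pow(V, 2)))) = Add(4931, Mul(-372, V), Mul(-93, Pow(V, 2))))
Add(S, Function('Q')(Function('T')(8, -9))) = Add(-35465, Add(4931, Mul(-372, Add(-12, Mul(-3, 8, -9))), Mul(-93, Pow(Add(-12, Mul(-3, 8, -9)), 2)))) = Add(-35465, Add(4931, Mul(-372, Add(-12, 216)), Mul(-93, Pow(Add(-12, 216), 2)))) = Add(-35465, Add(4931, Mul(-372, 204), Mul(-93, Pow(204, 2)))) = Add(-35465, Add(4931, -75888, Mul(-93, 41616))) = Add(-35465, Add(4931, -75888, -3870288)) = Add(-35465, -3941245) = -3976710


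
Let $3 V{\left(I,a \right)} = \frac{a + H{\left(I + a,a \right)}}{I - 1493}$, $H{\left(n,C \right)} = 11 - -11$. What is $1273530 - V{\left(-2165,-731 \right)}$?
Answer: $\frac{13975717511}{10974} \approx 1.2735 \cdot 10^{6}$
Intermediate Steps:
$H{\left(n,C \right)} = 22$ ($H{\left(n,C \right)} = 11 + 11 = 22$)
$V{\left(I,a \right)} = \frac{22 + a}{3 \left(-1493 + I\right)}$ ($V{\left(I,a \right)} = \frac{\left(a + 22\right) \frac{1}{I - 1493}}{3} = \frac{\left(22 + a\right) \frac{1}{-1493 + I}}{3} = \frac{\frac{1}{-1493 + I} \left(22 + a\right)}{3} = \frac{22 + a}{3 \left(-1493 + I\right)}$)
$1273530 - V{\left(-2165,-731 \right)} = 1273530 - \frac{22 - 731}{3 \left(-1493 - 2165\right)} = 1273530 - \frac{1}{3} \frac{1}{-3658} \left(-709\right) = 1273530 - \frac{1}{3} \left(- \frac{1}{3658}\right) \left(-709\right) = 1273530 - \frac{709}{10974} = \frac{13975717511}{10974}$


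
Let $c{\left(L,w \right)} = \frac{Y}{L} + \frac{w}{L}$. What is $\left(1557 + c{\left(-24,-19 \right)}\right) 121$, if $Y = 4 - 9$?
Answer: $188518$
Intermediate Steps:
$Y = -5$ ($Y = 4 - 9 = -5$)
$c{\left(L,w \right)} = - \frac{5}{L} + \frac{w}{L}$
$\left(1557 + c{\left(-24,-19 \right)}\right) 121 = \left(1557 + \frac{-5 - 19}{-24}\right) 121 = \left(1557 - -1\right) 121 = \left(1557 + 1\right) 121 = 1558 \cdot 121 = 188518$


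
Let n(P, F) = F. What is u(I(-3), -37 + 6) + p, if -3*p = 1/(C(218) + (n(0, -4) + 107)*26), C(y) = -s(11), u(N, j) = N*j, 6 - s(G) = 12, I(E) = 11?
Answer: -2745733/8052 ≈ -341.00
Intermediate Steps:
s(G) = -6 (s(G) = 6 - 1*12 = 6 - 12 = -6)
C(y) = 6 (C(y) = -1*(-6) = 6)
p = -1/8052 (p = -1/(3*(6 + (-4 + 107)*26)) = -1/(3*(6 + 103*26)) = -1/(3*(6 + 2678)) = -1/3/2684 = -1/3*1/2684 = -1/8052 ≈ -0.00012419)
u(I(-3), -37 + 6) + p = 11*(-37 + 6) - 1/8052 = 11*(-31) - 1/8052 = -341 - 1/8052 = -2745733/8052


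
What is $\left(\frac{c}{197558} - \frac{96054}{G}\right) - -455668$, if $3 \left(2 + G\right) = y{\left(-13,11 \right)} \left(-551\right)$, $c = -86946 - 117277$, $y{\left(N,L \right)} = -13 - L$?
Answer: $\frac{198306013791697}{435220274} \approx 4.5565 \cdot 10^{5}$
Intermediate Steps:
$c = -204223$
$G = 4406$ ($G = -2 + \frac{\left(-13 - 11\right) \left(-551\right)}{3} = -2 + \frac{\left(-24\right) \left(-551\right)}{3} = -2 + \frac{1}{3} \cdot 13224 = -2 + 4408 = 4406$)
$\left(\frac{c}{197558} - \frac{96054}{G}\right) - -455668 = \left(- \frac{204223}{197558} - \frac{96054}{4406}\right) - -455668 = \left(\left(-204223\right) \frac{1}{197558} - \frac{48027}{2203}\right) + 455668 = \left(- \frac{204223}{197558} - \frac{48027}{2203}\right) + 455668 = - \frac{9938021335}{435220274} + 455668 = \frac{198306013791697}{435220274}$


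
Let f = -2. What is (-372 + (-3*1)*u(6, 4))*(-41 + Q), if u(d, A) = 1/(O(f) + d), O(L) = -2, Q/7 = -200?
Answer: 2148531/4 ≈ 5.3713e+5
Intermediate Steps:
Q = -1400 (Q = 7*(-200) = -1400)
u(d, A) = 1/(-2 + d)
(-372 + (-3*1)*u(6, 4))*(-41 + Q) = (-372 + (-3*1)/(-2 + 6))*(-41 - 1400) = (-372 - 3/4)*(-1441) = (-372 - 3*¼)*(-1441) = (-372 - ¾)*(-1441) = -1491/4*(-1441) = 2148531/4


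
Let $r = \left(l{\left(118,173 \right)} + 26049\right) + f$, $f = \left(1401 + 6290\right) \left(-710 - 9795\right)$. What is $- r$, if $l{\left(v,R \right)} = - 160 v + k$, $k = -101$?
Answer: $80786887$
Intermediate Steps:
$f = -80793955$ ($f = 7691 \left(-10505\right) = -80793955$)
$l{\left(v,R \right)} = -101 - 160 v$ ($l{\left(v,R \right)} = - 160 v - 101 = -101 - 160 v$)
$r = -80786887$ ($r = \left(\left(-101 - 18880\right) + 26049\right) - 80793955 = \left(-18981 + 26049\right) - 80793955 = 7068 - 80793955 = -80786887$)
$- r = \left(-1\right) \left(-80786887\right) = 80786887$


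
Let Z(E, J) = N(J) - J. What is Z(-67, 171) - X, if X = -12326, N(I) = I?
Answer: 12326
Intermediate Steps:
Z(E, J) = 0 (Z(E, J) = J - J = 0)
Z(-67, 171) - X = 0 - 1*(-12326) = 0 + 12326 = 12326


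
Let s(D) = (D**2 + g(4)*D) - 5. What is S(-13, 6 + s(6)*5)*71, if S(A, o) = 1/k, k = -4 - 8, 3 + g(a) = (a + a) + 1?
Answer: -71/12 ≈ -5.9167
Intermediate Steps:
g(a) = -2 + 2*a (g(a) = -3 + ((a + a) + 1) = -3 + (2*a + 1) = -3 + (1 + 2*a) = -2 + 2*a)
s(D) = -5 + D**2 + 6*D (s(D) = (D**2 + (-2 + 2*4)*D) - 5 = (D**2 + (-2 + 8)*D) - 5 = (D**2 + 6*D) - 5 = -5 + D**2 + 6*D)
k = -12
S(A, o) = -1/12 (S(A, o) = 1/(-12) = -1/12)
S(-13, 6 + s(6)*5)*71 = -1/12*71 = -71/12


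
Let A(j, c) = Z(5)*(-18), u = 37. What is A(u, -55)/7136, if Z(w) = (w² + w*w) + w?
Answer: -495/3568 ≈ -0.13873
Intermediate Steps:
Z(w) = w + 2*w² (Z(w) = (w² + w²) + w = 2*w² + w = w + 2*w²)
A(j, c) = -990 (A(j, c) = (5*(1 + 2*5))*(-18) = (5*(1 + 10))*(-18) = (5*11)*(-18) = 55*(-18) = -990)
A(u, -55)/7136 = -990/7136 = -990*1/7136 = -495/3568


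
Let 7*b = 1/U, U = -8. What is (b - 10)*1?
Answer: -561/56 ≈ -10.018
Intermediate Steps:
b = -1/56 (b = (⅐)/(-8) = (⅐)*(-⅛) = -1/56 ≈ -0.017857)
(b - 10)*1 = (-1/56 - 10)*1 = -561/56*1 = -561/56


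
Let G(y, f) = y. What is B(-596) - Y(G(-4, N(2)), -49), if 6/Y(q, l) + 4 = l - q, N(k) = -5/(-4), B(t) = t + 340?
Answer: -12538/49 ≈ -255.88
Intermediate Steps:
B(t) = 340 + t
N(k) = 5/4 (N(k) = -5*(-1/4) = 5/4)
Y(q, l) = 6/(-4 + l - q) (Y(q, l) = 6/(-4 + (l - q)) = 6/(-4 + l - q))
B(-596) - Y(G(-4, N(2)), -49) = (340 - 596) - (-6)/(4 - 4 - 1*(-49)) = -256 - (-6)/(4 - 4 + 49) = -256 - (-6)/49 = -256 - 1*(-6/49) = -256 + 6/49 = -12538/49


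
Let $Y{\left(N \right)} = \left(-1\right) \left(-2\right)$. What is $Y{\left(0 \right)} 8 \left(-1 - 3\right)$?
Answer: $-64$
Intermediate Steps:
$Y{\left(N \right)} = 2$
$Y{\left(0 \right)} 8 \left(-1 - 3\right) = 2 \cdot 8 \left(-1 - 3\right) = 16 \left(-4\right) = -64$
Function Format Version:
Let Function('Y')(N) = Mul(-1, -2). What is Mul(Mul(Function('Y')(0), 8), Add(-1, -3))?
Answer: -64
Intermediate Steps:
Function('Y')(N) = 2
Mul(Mul(Function('Y')(0), 8), Add(-1, -3)) = Mul(Mul(2, 8), Add(-1, -3)) = Mul(16, -4) = -64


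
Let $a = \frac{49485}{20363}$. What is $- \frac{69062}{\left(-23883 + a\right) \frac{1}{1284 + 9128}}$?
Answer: $\frac{3660623644118}{121570011} \approx 30111.0$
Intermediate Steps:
$a = \frac{49485}{20363}$ ($a = 49485 \cdot \frac{1}{20363} = \frac{49485}{20363} \approx 2.4301$)
$- \frac{69062}{\left(-23883 + a\right) \frac{1}{1284 + 9128}} = - \frac{69062}{\left(-23883 + \frac{49485}{20363}\right) \frac{1}{1284 + 9128}} = - \frac{69062}{\left(- \frac{486280044}{20363}\right) \frac{1}{10412}} = - \frac{69062}{- \frac{121570011}{53004889}} = \left(-69062\right) \left(- \frac{53004889}{121570011}\right) = \frac{3660623644118}{121570011}$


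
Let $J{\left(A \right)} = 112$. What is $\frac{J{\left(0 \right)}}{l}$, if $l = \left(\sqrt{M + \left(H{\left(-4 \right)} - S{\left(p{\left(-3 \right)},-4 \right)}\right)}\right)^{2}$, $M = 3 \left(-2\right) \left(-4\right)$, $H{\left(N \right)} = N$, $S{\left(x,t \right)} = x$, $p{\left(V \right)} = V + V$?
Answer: $\frac{56}{13} \approx 4.3077$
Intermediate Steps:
$p{\left(V \right)} = 2 V$
$M = 24$ ($M = \left(-6\right) \left(-4\right) = 24$)
$l = 26$ ($l = \left(\sqrt{24 - \left(4 + 2 \left(-3\right)\right)}\right)^{2} = \left(\sqrt{24 - -2}\right)^{2} = \left(\sqrt{24 + \left(-4 + 6\right)}\right)^{2} = \left(\sqrt{24 + 2}\right)^{2} = \left(\sqrt{26}\right)^{2} = 26$)
$\frac{J{\left(0 \right)}}{l} = \frac{112}{26} = 112 \cdot \frac{1}{26} = \frac{56}{13}$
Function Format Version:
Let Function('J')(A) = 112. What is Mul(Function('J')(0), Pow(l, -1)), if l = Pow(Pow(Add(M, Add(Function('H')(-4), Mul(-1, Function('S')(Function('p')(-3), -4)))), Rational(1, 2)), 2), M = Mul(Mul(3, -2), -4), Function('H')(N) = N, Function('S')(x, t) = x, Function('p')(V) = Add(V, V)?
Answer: Rational(56, 13) ≈ 4.3077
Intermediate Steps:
Function('p')(V) = Mul(2, V)
M = 24 (M = Mul(-6, -4) = 24)
l = 26 (l = Pow(Pow(Add(24, Add(-4, Mul(-1, Mul(2, -3)))), Rational(1, 2)), 2) = Pow(Pow(Add(24, Add(-4, Mul(-1, -6))), Rational(1, 2)), 2) = Pow(Pow(Add(24, Add(-4, 6)), Rational(1, 2)), 2) = Pow(Pow(Add(24, 2), Rational(1, 2)), 2) = Pow(Pow(26, Rational(1, 2)), 2) = 26)
Mul(Function('J')(0), Pow(l, -1)) = Mul(112, Pow(26, -1)) = Mul(112, Rational(1, 26)) = Rational(56, 13)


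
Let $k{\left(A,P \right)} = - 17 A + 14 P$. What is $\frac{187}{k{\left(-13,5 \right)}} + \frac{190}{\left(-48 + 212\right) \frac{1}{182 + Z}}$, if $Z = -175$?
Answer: $\frac{208849}{23862} \approx 8.7524$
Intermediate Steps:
$\frac{187}{k{\left(-13,5 \right)}} + \frac{190}{\left(-48 + 212\right) \frac{1}{182 + Z}} = \frac{187}{\left(-17\right) \left(-13\right) + 14 \cdot 5} + \frac{190}{\left(-48 + 212\right) \frac{1}{182 - 175}} = \frac{187}{221 + 70} + \frac{190}{164 \cdot \frac{1}{7}} = \frac{187}{291} + \frac{190}{164 \cdot \frac{1}{7}} = 187 \cdot \frac{1}{291} + \frac{190}{\frac{164}{7}} = \frac{187}{291} + 190 \cdot \frac{7}{164} = \frac{187}{291} + \frac{665}{82} = \frac{208849}{23862}$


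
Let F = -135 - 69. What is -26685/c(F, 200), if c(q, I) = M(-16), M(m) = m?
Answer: 26685/16 ≈ 1667.8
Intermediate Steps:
F = -204
c(q, I) = -16
-26685/c(F, 200) = -26685/(-16) = -26685*(-1/16) = 26685/16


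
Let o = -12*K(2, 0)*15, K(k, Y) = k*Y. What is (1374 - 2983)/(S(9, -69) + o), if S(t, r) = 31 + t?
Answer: -1609/40 ≈ -40.225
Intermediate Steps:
K(k, Y) = Y*k
o = 0 (o = -0*2*15 = -12*0*15 = 0*15 = 0)
(1374 - 2983)/(S(9, -69) + o) = (1374 - 2983)/((31 + 9) + 0) = -1609/(40 + 0) = -1609/40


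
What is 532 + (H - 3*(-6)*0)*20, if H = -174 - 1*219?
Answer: -7328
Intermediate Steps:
H = -393 (H = -174 - 219 = -393)
532 + (H - 3*(-6)*0)*20 = 532 + (-393 - 3*(-6)*0)*20 = 532 + (-393 - (-18)*0)*20 = 532 + (-393 - 1*0)*20 = 532 + (-393 + 0)*20 = 532 - 393*20 = 532 - 7860 = -7328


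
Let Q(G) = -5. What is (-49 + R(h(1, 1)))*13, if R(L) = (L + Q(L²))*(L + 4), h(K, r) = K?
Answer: -897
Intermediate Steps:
R(L) = (-5 + L)*(4 + L) (R(L) = (L - 5)*(L + 4) = (-5 + L)*(4 + L))
(-49 + R(h(1, 1)))*13 = (-49 + (-20 + 1² - 1*1))*13 = (-49 + (-20 + 1 - 1))*13 = (-49 - 20)*13 = -69*13 = -897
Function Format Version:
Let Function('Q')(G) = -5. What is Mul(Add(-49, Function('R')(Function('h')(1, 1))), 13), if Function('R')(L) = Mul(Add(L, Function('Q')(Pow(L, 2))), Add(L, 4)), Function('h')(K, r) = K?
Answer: -897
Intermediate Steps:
Function('R')(L) = Mul(Add(-5, L), Add(4, L)) (Function('R')(L) = Mul(Add(L, -5), Add(L, 4)) = Mul(Add(-5, L), Add(4, L)))
Mul(Add(-49, Function('R')(Function('h')(1, 1))), 13) = Mul(Add(-49, Add(-20, Pow(1, 2), Mul(-1, 1))), 13) = Mul(Add(-49, Add(-20, 1, -1)), 13) = Mul(Add(-49, -20), 13) = Mul(-69, 13) = -897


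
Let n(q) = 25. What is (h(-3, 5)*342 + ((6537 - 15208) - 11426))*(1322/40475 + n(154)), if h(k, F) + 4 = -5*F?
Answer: -6082221591/8095 ≈ -7.5136e+5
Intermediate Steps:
h(k, F) = -4 - 5*F
(h(-3, 5)*342 + ((6537 - 15208) - 11426))*(1322/40475 + n(154)) = ((-4 - 5*5)*342 + ((6537 - 15208) - 11426))*(1322/40475 + 25) = ((-4 - 25)*342 + (-8671 - 11426))*(1322*(1/40475) + 25) = (-29*342 - 20097)*(1322/40475 + 25) = (-9918 - 20097)*(1013197/40475) = -30015*1013197/40475 = -6082221591/8095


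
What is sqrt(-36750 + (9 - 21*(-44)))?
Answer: I*sqrt(35817) ≈ 189.25*I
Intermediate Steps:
sqrt(-36750 + (9 - 21*(-44))) = sqrt(-36750 + (9 + 924)) = sqrt(-36750 + 933) = sqrt(-35817) = I*sqrt(35817)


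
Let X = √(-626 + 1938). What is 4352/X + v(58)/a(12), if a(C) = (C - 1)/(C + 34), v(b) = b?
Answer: 2668/11 + 544*√82/41 ≈ 362.69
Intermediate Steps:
a(C) = (-1 + C)/(34 + C)
X = 4*√82 (X = √1312 = 4*√82 ≈ 36.222)
4352/X + v(58)/a(12) = 4352/((4*√82)) + 58/(((-1 + 12)/(34 + 12))) = 4352*(√82/328) + 58/((11/46)) = 544*√82/41 + 58/(((1/46)*11)) = 544*√82/41 + 58/(11/46) = 544*√82/41 + 58*(46/11) = 544*√82/41 + 2668/11 = 2668/11 + 544*√82/41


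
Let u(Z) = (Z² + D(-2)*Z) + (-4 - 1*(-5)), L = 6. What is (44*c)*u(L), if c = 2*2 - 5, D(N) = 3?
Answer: -2420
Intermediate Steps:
u(Z) = 1 + Z² + 3*Z (u(Z) = (Z² + 3*Z) + (-4 - 1*(-5)) = (Z² + 3*Z) + (-4 + 5) = (Z² + 3*Z) + 1 = 1 + Z² + 3*Z)
c = -1 (c = 4 - 5 = -1)
(44*c)*u(L) = (44*(-1))*(1 + 6² + 3*6) = -44*(1 + 36 + 18) = -44*55 = -2420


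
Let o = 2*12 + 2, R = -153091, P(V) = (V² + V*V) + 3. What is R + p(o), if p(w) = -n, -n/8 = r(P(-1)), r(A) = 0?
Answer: -153091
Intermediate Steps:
P(V) = 3 + 2*V² (P(V) = (V² + V²) + 3 = 2*V² + 3 = 3 + 2*V²)
o = 26 (o = 24 + 2 = 26)
n = 0 (n = -8*0 = 0)
p(w) = 0 (p(w) = -1*0 = 0)
R + p(o) = -153091 + 0 = -153091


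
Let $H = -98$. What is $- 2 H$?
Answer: $196$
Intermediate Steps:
$- 2 H = \left(-2\right) \left(-98\right) = 196$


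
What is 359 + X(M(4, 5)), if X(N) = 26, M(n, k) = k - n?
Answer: 385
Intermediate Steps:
359 + X(M(4, 5)) = 359 + 26 = 385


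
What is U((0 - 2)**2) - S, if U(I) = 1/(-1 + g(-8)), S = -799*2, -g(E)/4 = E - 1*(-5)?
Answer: 17579/11 ≈ 1598.1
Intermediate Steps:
g(E) = -20 - 4*E (g(E) = -4*(E - 1*(-5)) = -4*(E + 5) = -4*(5 + E) = -20 - 4*E)
S = -1598
U(I) = 1/11 (U(I) = 1/(-1 + (-20 - 4*(-8))) = 1/(-1 + (-20 + 32)) = 1/(-1 + 12) = 1/11)
U((0 - 2)**2) - S = 1/11 - 1*(-1598) = 1/11 + 1598 = 17579/11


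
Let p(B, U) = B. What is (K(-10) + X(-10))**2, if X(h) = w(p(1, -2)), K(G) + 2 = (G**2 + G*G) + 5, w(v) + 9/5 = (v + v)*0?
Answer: 1012036/25 ≈ 40481.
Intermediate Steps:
w(v) = -9/5 (w(v) = -9/5 + (v + v)*0 = -9/5 + (2*v)*0 = -9/5 + 0 = -9/5)
K(G) = 3 + 2*G**2 (K(G) = -2 + ((G**2 + G*G) + 5) = -2 + ((G**2 + G**2) + 5) = -2 + (2*G**2 + 5) = -2 + (5 + 2*G**2) = 3 + 2*G**2)
X(h) = -9/5
(K(-10) + X(-10))**2 = ((3 + 2*(-10)**2) - 9/5)**2 = ((3 + 2*100) - 9/5)**2 = ((3 + 200) - 9/5)**2 = (203 - 9/5)**2 = (1006/5)**2 = 1012036/25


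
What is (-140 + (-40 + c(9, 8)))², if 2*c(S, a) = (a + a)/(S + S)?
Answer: 2611456/81 ≈ 32240.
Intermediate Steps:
c(S, a) = a/(2*S) (c(S, a) = ((a + a)/(S + S))/2 = ((2*a)/((2*S)))/2 = ((2*a)*(1/(2*S)))/2 = (a/S)/2 = a/(2*S))
(-140 + (-40 + c(9, 8)))² = (-140 + (-40 + (½)*8/9))² = (-140 + (-40 + (½)*8*(⅑)))² = (-140 + (-40 + 4/9))² = (-140 - 356/9)² = (-1616/9)² = 2611456/81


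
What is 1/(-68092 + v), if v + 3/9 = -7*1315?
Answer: -3/231892 ≈ -1.2937e-5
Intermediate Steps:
v = -27616/3 (v = -⅓ - 7*1315 = -⅓ - 9205 = -27616/3 ≈ -9205.3)
1/(-68092 + v) = 1/(-68092 - 27616/3) = 1/(-231892/3) = -3/231892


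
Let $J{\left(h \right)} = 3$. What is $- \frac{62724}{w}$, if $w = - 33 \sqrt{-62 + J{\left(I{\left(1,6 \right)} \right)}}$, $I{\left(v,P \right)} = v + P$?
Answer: $- \frac{20908 i \sqrt{59}}{649} \approx - 247.45 i$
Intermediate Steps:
$I{\left(v,P \right)} = P + v$
$w = - 33 i \sqrt{59}$ ($w = - 33 \sqrt{-62 + 3} = - 33 \sqrt{-59} = - 33 i \sqrt{59} \approx - 253.48 i$)
$- \frac{62724}{w} = - \frac{62724}{\left(-33\right) i \sqrt{59}} = - 62724 \frac{i \sqrt{59}}{1947} = - \frac{20908 i \sqrt{59}}{649}$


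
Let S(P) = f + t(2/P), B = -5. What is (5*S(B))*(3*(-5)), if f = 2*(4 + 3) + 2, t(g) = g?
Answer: -1170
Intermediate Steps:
f = 16 (f = 2*7 + 2 = 14 + 2 = 16)
S(P) = 16 + 2/P
(5*S(B))*(3*(-5)) = (5*(16 + 2/(-5)))*(3*(-5)) = (5*(16 + 2*(-1/5)))*(-15) = (5*(16 - 2/5))*(-15) = (5*(78/5))*(-15) = 78*(-15) = -1170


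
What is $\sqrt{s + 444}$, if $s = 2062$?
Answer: $\sqrt{2506} \approx 50.06$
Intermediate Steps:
$\sqrt{s + 444} = \sqrt{2062 + 444} = \sqrt{2506}$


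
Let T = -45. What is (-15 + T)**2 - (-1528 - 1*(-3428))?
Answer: 1700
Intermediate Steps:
(-15 + T)**2 - (-1528 - 1*(-3428)) = (-15 - 45)**2 - (-1528 - 1*(-3428)) = (-60)**2 - (-1528 + 3428) = 3600 - 1*1900 = 3600 - 1900 = 1700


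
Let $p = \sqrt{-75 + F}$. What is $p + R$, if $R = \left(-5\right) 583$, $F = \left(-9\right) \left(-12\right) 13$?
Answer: $-2915 + \sqrt{1329} \approx -2878.5$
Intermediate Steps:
$F = 1404$ ($F = 108 \cdot 13 = 1404$)
$R = -2915$
$p = \sqrt{1329}$ ($p = \sqrt{-75 + 1404} = \sqrt{1329} \approx 36.455$)
$p + R = \sqrt{1329} - 2915 = -2915 + \sqrt{1329}$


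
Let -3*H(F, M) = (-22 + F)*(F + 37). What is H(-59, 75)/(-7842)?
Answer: 99/1307 ≈ 0.075746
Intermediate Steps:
H(F, M) = -(-22 + F)*(37 + F)/3 (H(F, M) = -(-22 + F)*(F + 37)/3 = -(-22 + F)*(37 + F)/3)
H(-59, 75)/(-7842) = (814/3 - 5*(-59) - 1/3*(-59)**2)/(-7842) = (814/3 + 295 - 1/3*3481)*(-1/7842) = (814/3 + 295 - 3481/3)*(-1/7842) = -594*(-1/7842) = 99/1307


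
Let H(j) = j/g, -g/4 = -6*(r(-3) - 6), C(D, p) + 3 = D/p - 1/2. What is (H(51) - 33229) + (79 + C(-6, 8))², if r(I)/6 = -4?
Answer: -3316981/120 ≈ -27642.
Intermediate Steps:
r(I) = -24 (r(I) = 6*(-4) = -24)
C(D, p) = -7/2 + D/p (C(D, p) = -3 + (D/p - 1/2) = -3 + (D/p - 1*½) = -3 + (D/p - ½) = -3 + (-½ + D/p) = -7/2 + D/p)
g = -720 (g = -(-24)*(-24 - 6) = -(-24)*(-30) = -4*180 = -720)
H(j) = -j/720 (H(j) = j/(-720) = j*(-1/720) = -j/720)
(H(51) - 33229) + (79 + C(-6, 8))² = (-1/720*51 - 33229) + (79 + (-7/2 - 6/8))² = (-17/240 - 33229) + (79 + (-7/2 - 6*⅛))² = -7974977/240 + (79 + (-7/2 - ¾))² = -7974977/240 + (79 - 17/4)² = -7974977/240 + (299/4)² = -7974977/240 + 89401/16 = -3316981/120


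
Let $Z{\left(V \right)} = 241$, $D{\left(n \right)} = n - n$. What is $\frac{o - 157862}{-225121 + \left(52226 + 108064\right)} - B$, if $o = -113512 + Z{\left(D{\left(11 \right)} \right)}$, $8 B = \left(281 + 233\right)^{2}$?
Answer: $- \frac{4281480453}{129662} \approx -33020.0$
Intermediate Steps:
$D{\left(n \right)} = 0$
$B = \frac{66049}{2}$ ($B = \frac{\left(281 + 233\right)^{2}}{8} = \frac{514^{2}}{8} = \frac{1}{8} \cdot 264196 = \frac{66049}{2} \approx 33025.0$)
$o = -113271$ ($o = -113512 + 241 = -113271$)
$\frac{o - 157862}{-225121 + \left(52226 + 108064\right)} - B = \frac{-113271 - 157862}{-225121 + \left(52226 + 108064\right)} - \frac{66049}{2} = - \frac{271133}{-225121 + 160290} - \frac{66049}{2} = - \frac{271133}{-64831} - \frac{66049}{2} = \left(-271133\right) \left(- \frac{1}{64831}\right) - \frac{66049}{2} = \frac{271133}{64831} - \frac{66049}{2} = - \frac{4281480453}{129662}$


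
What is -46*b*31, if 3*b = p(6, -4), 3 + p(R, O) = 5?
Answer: -2852/3 ≈ -950.67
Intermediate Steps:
p(R, O) = 2 (p(R, O) = -3 + 5 = 2)
b = ⅔ (b = (⅓)*2 = ⅔ ≈ 0.66667)
-46*b*31 = -46*⅔*31 = -92/3*31 = -2852/3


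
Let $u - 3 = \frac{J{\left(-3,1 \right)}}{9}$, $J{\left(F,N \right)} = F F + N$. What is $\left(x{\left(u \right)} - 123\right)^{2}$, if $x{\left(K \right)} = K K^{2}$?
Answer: $\frac{1522092196}{531441} \approx 2864.1$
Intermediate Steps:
$J{\left(F,N \right)} = N + F^{2}$ ($J{\left(F,N \right)} = F^{2} + N = N + F^{2}$)
$u = \frac{37}{9}$ ($u = 3 + \frac{1 + \left(-3\right)^{2}}{9} = 3 + \left(1 + 9\right) \frac{1}{9} = 3 + 10 \cdot \frac{1}{9} = 3 + \frac{10}{9} = \frac{37}{9} \approx 4.1111$)
$x{\left(K \right)} = K^{3}$
$\left(x{\left(u \right)} - 123\right)^{2} = \left(\left(\frac{37}{9}\right)^{3} - 123\right)^{2} = \left(\frac{50653}{729} - 123\right)^{2} = \left(- \frac{39014}{729}\right)^{2} = \frac{1522092196}{531441}$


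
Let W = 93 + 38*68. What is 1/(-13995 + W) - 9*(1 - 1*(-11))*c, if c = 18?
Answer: -22002193/11318 ≈ -1944.0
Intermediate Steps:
W = 2677 (W = 93 + 2584 = 2677)
1/(-13995 + W) - 9*(1 - 1*(-11))*c = 1/(-13995 + 2677) - 9*(1 - 1*(-11))*18 = 1/(-11318) - 9*(1 + 11)*18 = -1/11318 - 9*12*18 = -1/11318 - 108*18 = -1/11318 - 1*1944 = -1/11318 - 1944 = -22002193/11318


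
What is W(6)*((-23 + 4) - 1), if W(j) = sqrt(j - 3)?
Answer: -20*sqrt(3) ≈ -34.641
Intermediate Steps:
W(j) = sqrt(-3 + j)
W(6)*((-23 + 4) - 1) = sqrt(-3 + 6)*((-23 + 4) - 1) = sqrt(3)*(-19 - 1) = sqrt(3)*(-20) = -20*sqrt(3)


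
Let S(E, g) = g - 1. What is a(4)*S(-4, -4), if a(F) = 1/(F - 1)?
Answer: -5/3 ≈ -1.6667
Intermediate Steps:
a(F) = 1/(-1 + F)
S(E, g) = -1 + g
a(4)*S(-4, -4) = (-1 - 4)/(-1 + 4) = -5/3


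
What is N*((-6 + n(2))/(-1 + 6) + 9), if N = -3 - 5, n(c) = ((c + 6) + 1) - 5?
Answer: -344/5 ≈ -68.800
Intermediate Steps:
n(c) = 2 + c (n(c) = ((6 + c) + 1) - 5 = (7 + c) - 5 = 2 + c)
N = -8
N*((-6 + n(2))/(-1 + 6) + 9) = -8*((-6 + (2 + 2))/(-1 + 6) + 9) = -8*((-6 + 4)/5 + 9) = -8*(-2*⅕ + 9) = -8*(-⅖ + 9) = -8*43/5 = -344/5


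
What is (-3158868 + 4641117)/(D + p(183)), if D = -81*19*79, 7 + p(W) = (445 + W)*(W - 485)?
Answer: -494083/103748 ≈ -4.7623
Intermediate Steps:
p(W) = -7 + (-485 + W)*(445 + W) (p(W) = -7 + (445 + W)*(W - 485) = -7 + (445 + W)*(-485 + W) = -7 + (-485 + W)*(445 + W))
D = -121581 (D = -1539*79 = -121581)
(-3158868 + 4641117)/(D + p(183)) = (-3158868 + 4641117)/(-121581 + (-215832 + 183² - 40*183)) = 1482249/(-121581 + (-215832 + 33489 - 7320)) = 1482249/(-121581 - 189663) = 1482249/(-311244) = 1482249*(-1/311244) = -494083/103748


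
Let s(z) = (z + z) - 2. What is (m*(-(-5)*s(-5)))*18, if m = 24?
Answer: -25920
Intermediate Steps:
s(z) = -2 + 2*z (s(z) = 2*z - 2 = -2 + 2*z)
(m*(-(-5)*s(-5)))*18 = (24*(-(-5)*(-2 + 2*(-5))))*18 = (24*(-(-5)*(-2 - 10)))*18 = (24*(-(-5)*(-12)))*18 = (24*(-1*60))*18 = (24*(-60))*18 = -1440*18 = -25920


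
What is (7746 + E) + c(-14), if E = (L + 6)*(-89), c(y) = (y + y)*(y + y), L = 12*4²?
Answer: -9092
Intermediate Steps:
L = 192 (L = 12*16 = 192)
c(y) = 4*y² (c(y) = (2*y)*(2*y) = 4*y²)
E = -17622 (E = (192 + 6)*(-89) = 198*(-89) = -17622)
(7746 + E) + c(-14) = (7746 - 17622) + 4*(-14)² = -9876 + 4*196 = -9876 + 784 = -9092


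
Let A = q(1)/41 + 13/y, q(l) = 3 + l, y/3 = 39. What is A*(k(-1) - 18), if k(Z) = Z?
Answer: -1463/369 ≈ -3.9648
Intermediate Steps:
y = 117 (y = 3*39 = 117)
A = 77/369 (A = (3 + 1)/41 + 13/117 = 4*(1/41) + 13*(1/117) = 4/41 + ⅑ = 77/369 ≈ 0.20867)
A*(k(-1) - 18) = 77*(-1 - 18)/369 = (77/369)*(-19) = -1463/369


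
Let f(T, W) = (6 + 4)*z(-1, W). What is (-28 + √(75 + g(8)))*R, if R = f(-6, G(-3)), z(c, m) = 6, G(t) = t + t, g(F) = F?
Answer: -1680 + 60*√83 ≈ -1133.4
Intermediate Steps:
G(t) = 2*t
f(T, W) = 60 (f(T, W) = (6 + 4)*6 = 10*6 = 60)
R = 60
(-28 + √(75 + g(8)))*R = (-28 + √(75 + 8))*60 = (-28 + √83)*60 = -1680 + 60*√83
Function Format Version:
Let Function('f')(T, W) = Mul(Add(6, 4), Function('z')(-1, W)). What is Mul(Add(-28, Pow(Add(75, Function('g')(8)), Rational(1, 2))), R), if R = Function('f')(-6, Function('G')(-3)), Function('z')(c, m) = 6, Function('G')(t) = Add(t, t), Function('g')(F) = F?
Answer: Add(-1680, Mul(60, Pow(83, Rational(1, 2)))) ≈ -1133.4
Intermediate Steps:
Function('G')(t) = Mul(2, t)
Function('f')(T, W) = 60 (Function('f')(T, W) = Mul(Add(6, 4), 6) = Mul(10, 6) = 60)
R = 60
Mul(Add(-28, Pow(Add(75, Function('g')(8)), Rational(1, 2))), R) = Mul(Add(-28, Pow(Add(75, 8), Rational(1, 2))), 60) = Mul(Add(-28, Pow(83, Rational(1, 2))), 60) = Add(-1680, Mul(60, Pow(83, Rational(1, 2))))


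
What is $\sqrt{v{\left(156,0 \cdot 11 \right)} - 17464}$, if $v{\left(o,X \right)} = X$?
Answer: $2 i \sqrt{4366} \approx 132.15 i$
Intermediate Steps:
$\sqrt{v{\left(156,0 \cdot 11 \right)} - 17464} = \sqrt{0 \cdot 11 - 17464} = \sqrt{0 - 17464} = \sqrt{-17464} = 2 i \sqrt{4366}$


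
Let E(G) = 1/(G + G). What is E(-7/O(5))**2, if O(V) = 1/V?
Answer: 1/4900 ≈ 0.00020408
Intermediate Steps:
E(G) = 1/(2*G)
E(-7/O(5))**2 = (1/(2*((-7/(1/5)))))**2 = (1/(2*((-7/1/5))))**2 = (1/(2*((-7*5))))**2 = ((1/2)/(-35))**2 = ((1/2)*(-1/35))**2 = (-1/70)**2 = 1/4900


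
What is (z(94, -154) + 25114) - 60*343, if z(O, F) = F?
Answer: 4380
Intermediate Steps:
(z(94, -154) + 25114) - 60*343 = (-154 + 25114) - 60*343 = 24960 - 20580 = 4380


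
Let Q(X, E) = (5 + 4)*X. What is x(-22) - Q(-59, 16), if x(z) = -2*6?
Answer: 519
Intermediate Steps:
Q(X, E) = 9*X
x(z) = -12
x(-22) - Q(-59, 16) = -12 - 9*(-59) = -12 - 1*(-531) = -12 + 531 = 519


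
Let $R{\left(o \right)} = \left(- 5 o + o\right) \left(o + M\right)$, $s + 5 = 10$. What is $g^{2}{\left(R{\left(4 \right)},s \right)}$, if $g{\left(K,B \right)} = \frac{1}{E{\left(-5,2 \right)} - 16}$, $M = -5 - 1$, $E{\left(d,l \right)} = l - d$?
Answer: $\frac{1}{81} \approx 0.012346$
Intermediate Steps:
$s = 5$ ($s = -5 + 10 = 5$)
$M = -6$ ($M = -5 - 1 = -6$)
$R{\left(o \right)} = - 4 o \left(-6 + o\right)$ ($R{\left(o \right)} = \left(- 5 o + o\right) \left(o - 6\right) = - 4 o \left(-6 + o\right)$)
$g{\left(K,B \right)} = - \frac{1}{9}$ ($g{\left(K,B \right)} = \frac{1}{\left(2 - -5\right) - 16} = \frac{1}{\left(2 + 5\right) - 16} = \frac{1}{7 - 16} = \frac{1}{-9} = - \frac{1}{9}$)
$g^{2}{\left(R{\left(4 \right)},s \right)} = \left(- \frac{1}{9}\right)^{2} = \frac{1}{81}$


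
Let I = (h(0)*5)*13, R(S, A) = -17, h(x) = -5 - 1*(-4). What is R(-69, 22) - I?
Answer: 48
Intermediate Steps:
h(x) = -1 (h(x) = -5 + 4 = -1)
I = -65 (I = -1*5*13 = -5*13 = -65)
R(-69, 22) - I = -17 - 1*(-65) = -17 + 65 = 48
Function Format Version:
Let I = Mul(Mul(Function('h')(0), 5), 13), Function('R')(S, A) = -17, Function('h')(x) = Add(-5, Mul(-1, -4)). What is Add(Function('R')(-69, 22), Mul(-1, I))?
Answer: 48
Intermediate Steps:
Function('h')(x) = -1 (Function('h')(x) = Add(-5, 4) = -1)
I = -65 (I = Mul(Mul(-1, 5), 13) = Mul(-5, 13) = -65)
Add(Function('R')(-69, 22), Mul(-1, I)) = Add(-17, Mul(-1, -65)) = Add(-17, 65) = 48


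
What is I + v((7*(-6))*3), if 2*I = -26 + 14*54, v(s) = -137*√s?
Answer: 365 - 411*I*√14 ≈ 365.0 - 1537.8*I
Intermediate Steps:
I = 365 (I = (-26 + 14*54)/2 = (-26 + 756)/2 = (½)*730 = 365)
I + v((7*(-6))*3) = 365 - 137*√3*(I*√42) = 365 - 137*3*I*√14 = 365 - 411*I*√14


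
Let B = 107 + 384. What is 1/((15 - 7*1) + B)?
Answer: 1/499 ≈ 0.0020040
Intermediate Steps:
B = 491
1/((15 - 7*1) + B) = 1/((15 - 7*1) + 491) = 1/((15 - 7) + 491) = 1/(8 + 491) = 1/499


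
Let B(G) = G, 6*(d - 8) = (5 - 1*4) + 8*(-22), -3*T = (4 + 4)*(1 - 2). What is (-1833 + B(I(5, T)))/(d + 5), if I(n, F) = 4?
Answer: 10974/97 ≈ 113.13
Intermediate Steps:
T = 8/3 (T = -(4 + 4)*(1 - 2)/3 = -8*(-1)/3 = -1/3*(-8) = 8/3 ≈ 2.6667)
d = -127/6 (d = 8 + ((5 - 1*4) + 8*(-22))/6 = 8 + ((5 - 4) - 176)/6 = 8 + (1 - 176)/6 = 8 + (1/6)*(-175) = 8 - 175/6 = -127/6 ≈ -21.167)
(-1833 + B(I(5, T)))/(d + 5) = (-1833 + 4)/(-127/6 + 5) = -1829/(-97/6) = -1829*(-6/97) = 10974/97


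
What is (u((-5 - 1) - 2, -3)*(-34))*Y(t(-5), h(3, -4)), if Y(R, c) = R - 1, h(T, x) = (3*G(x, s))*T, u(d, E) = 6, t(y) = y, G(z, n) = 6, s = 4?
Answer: 1224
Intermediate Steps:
h(T, x) = 18*T (h(T, x) = (3*6)*T = 18*T)
Y(R, c) = -1 + R
(u((-5 - 1) - 2, -3)*(-34))*Y(t(-5), h(3, -4)) = (6*(-34))*(-1 - 5) = -204*(-6) = 1224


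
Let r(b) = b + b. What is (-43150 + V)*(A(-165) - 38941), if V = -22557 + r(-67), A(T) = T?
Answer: 2574778146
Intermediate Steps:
r(b) = 2*b
V = -22691 (V = -22557 + 2*(-67) = -22557 - 134 = -22691)
(-43150 + V)*(A(-165) - 38941) = (-43150 - 22691)*(-165 - 38941) = -65841*(-39106) = 2574778146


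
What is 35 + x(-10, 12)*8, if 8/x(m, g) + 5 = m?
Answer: 461/15 ≈ 30.733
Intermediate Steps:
x(m, g) = 8/(-5 + m)
35 + x(-10, 12)*8 = 35 + (8/(-5 - 10))*8 = 35 + (8/(-15))*8 = 35 + (8*(-1/15))*8 = 35 - 8/15*8 = 35 - 64/15 = 461/15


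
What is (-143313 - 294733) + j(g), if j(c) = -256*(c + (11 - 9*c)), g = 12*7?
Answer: -268830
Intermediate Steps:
g = 84
j(c) = -2816 + 2048*c (j(c) = -256*(11 - 8*c) = -2816 + 2048*c)
(-143313 - 294733) + j(g) = (-143313 - 294733) + (-2816 + 2048*84) = -438046 + (-2816 + 172032) = -438046 + 169216 = -268830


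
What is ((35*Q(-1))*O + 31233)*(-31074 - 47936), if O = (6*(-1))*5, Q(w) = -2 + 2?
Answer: -2467719330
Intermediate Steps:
Q(w) = 0
O = -30 (O = -6*5 = -30)
((35*Q(-1))*O + 31233)*(-31074 - 47936) = ((35*0)*(-30) + 31233)*(-31074 - 47936) = (0*(-30) + 31233)*(-79010) = (0 + 31233)*(-79010) = 31233*(-79010) = -2467719330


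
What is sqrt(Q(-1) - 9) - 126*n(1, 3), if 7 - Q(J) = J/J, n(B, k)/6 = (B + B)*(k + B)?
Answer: -6048 + I*sqrt(3) ≈ -6048.0 + 1.732*I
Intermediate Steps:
n(B, k) = 12*B*(B + k) (n(B, k) = 6*((B + B)*(k + B)) = 6*((2*B)*(B + k)) = 6*(2*B*(B + k)) = 12*B*(B + k))
Q(J) = 6 (Q(J) = 7 - J/J = 7 - 1*1 = 7 - 1 = 6)
sqrt(Q(-1) - 9) - 126*n(1, 3) = sqrt(6 - 9) - 1512*(1 + 3) = sqrt(-3) - 1512*4 = I*sqrt(3) - 126*48 = I*sqrt(3) - 6048 = -6048 + I*sqrt(3)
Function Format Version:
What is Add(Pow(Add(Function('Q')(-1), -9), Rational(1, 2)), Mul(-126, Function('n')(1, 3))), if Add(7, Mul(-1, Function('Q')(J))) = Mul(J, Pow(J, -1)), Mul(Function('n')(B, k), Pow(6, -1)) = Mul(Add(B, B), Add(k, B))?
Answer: Add(-6048, Mul(I, Pow(3, Rational(1, 2)))) ≈ Add(-6048.0, Mul(1.7320, I))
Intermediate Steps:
Function('n')(B, k) = Mul(12, B, Add(B, k)) (Function('n')(B, k) = Mul(6, Mul(Add(B, B), Add(k, B))) = Mul(6, Mul(Mul(2, B), Add(B, k))) = Mul(6, Mul(2, B, Add(B, k))) = Mul(12, B, Add(B, k)))
Function('Q')(J) = 6 (Function('Q')(J) = Add(7, Mul(-1, Mul(J, Pow(J, -1)))) = Add(7, Mul(-1, 1)) = Add(7, -1) = 6)
Add(Pow(Add(Function('Q')(-1), -9), Rational(1, 2)), Mul(-126, Function('n')(1, 3))) = Add(Pow(Add(6, -9), Rational(1, 2)), Mul(-126, Mul(12, 1, Add(1, 3)))) = Add(Pow(-3, Rational(1, 2)), Mul(-126, Mul(12, 1, 4))) = Add(Mul(I, Pow(3, Rational(1, 2))), Mul(-126, 48)) = Add(Mul(I, Pow(3, Rational(1, 2))), -6048) = Add(-6048, Mul(I, Pow(3, Rational(1, 2))))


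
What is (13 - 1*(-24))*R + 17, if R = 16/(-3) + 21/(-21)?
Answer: -652/3 ≈ -217.33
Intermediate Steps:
R = -19/3 (R = 16*(-⅓) + 21*(-1/21) = -16/3 - 1 = -19/3 ≈ -6.3333)
(13 - 1*(-24))*R + 17 = (13 - 1*(-24))*(-19/3) + 17 = (13 + 24)*(-19/3) + 17 = 37*(-19/3) + 17 = -703/3 + 17 = -652/3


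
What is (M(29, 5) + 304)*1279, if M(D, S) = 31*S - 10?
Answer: 574271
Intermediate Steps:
M(D, S) = -10 + 31*S
(M(29, 5) + 304)*1279 = ((-10 + 31*5) + 304)*1279 = ((-10 + 155) + 304)*1279 = (145 + 304)*1279 = 449*1279 = 574271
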